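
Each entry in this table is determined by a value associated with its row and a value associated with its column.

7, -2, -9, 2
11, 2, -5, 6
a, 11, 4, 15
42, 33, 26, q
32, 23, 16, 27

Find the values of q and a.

The difference between any two rows is the same in every column — this is an addition table with the headers hidden.
Row 4 minus row 1 is 26 − (-9) = 35, so its entry in column 4 is 2 + 35 = 37.
Row 3 minus row 1 is 4 − (-9) = 13, so its entry in column 1 is 7 + 13 = 20.

q = 37, a = 20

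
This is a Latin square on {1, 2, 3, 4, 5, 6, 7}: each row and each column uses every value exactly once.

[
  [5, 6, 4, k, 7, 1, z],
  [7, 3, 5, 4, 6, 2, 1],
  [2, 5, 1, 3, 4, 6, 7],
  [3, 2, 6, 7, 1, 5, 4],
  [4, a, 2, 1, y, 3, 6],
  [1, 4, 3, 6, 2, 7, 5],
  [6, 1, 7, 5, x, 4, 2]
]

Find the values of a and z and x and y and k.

For row 1, column 4: column 4 already has {1, 3, 4, 5, 6, 7}; that leaves 2.
At (row 7, col 5): row 7 already has {1, 2, 4, 5, 6, 7}, so the value is 3.
Cell (5,5): column 5 already has {1, 2, 3, 4, 6, 7} → 5.
At (row 1, col 7): row 1 already has {1, 2, 4, 5, 6, 7}, so the value is 3.
At (row 5, col 2): row 5 already has {1, 2, 3, 4, 5, 6}, so the value is 7.

a = 7, z = 3, x = 3, y = 5, k = 2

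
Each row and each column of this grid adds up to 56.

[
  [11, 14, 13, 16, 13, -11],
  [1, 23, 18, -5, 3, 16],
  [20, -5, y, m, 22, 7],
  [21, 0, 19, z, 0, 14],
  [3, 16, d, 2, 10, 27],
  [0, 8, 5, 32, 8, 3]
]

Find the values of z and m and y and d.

z = 2, m = 9, y = 3, d = -2

The known cells in row 4 total 54, leaving 56 − 54 = 2 for the blank.
The known cells in column 4 total 47, leaving 56 − 47 = 9 for the blank.
The known cells in row 5 total 58, leaving 56 − 58 = -2 for the blank.
The known cells in row 3 total 53, leaving 56 − 53 = 3 for the blank.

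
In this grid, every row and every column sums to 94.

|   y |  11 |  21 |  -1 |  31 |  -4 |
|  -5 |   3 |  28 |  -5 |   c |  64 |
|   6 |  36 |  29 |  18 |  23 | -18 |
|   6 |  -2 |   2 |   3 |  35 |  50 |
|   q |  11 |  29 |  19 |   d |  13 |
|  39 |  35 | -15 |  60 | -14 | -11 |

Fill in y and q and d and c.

Row 2: -5 + 3 + 28 − 5 + 64 = 85, so its missing entry is 94 − 85 = 9.
Column 5: 31 + 9 + 23 + 35 − 14 = 84, so its missing entry is 94 − 84 = 10.
Row 5: 11 + 29 + 19 + 10 + 13 = 82, so its missing entry is 94 − 82 = 12.
Row 1: 11 + 21 − 1 + 31 − 4 = 58, so its missing entry is 94 − 58 = 36.

y = 36, q = 12, d = 10, c = 9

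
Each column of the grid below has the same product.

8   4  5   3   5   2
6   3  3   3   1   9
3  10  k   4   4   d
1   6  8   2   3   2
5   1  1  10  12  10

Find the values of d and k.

Columns 1 and 4 each multiply to 720, so every column has product 720.
Column 6: 2×9×2×10 = 360, so the missing entry is 720 ÷ 360 = 2.
Column 3: 5×3×8×1 = 120, so the missing entry is 720 ÷ 120 = 6.

d = 2, k = 6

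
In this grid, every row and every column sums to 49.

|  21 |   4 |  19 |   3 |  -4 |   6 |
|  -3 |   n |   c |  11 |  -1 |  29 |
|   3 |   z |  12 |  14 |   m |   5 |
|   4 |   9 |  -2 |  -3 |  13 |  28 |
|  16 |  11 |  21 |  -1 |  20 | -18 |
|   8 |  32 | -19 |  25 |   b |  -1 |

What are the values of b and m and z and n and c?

The known cells in column 3 total 31, leaving 49 − 31 = 18 for the blank.
The known cells in row 2 total 54, leaving 49 − 54 = -5 for the blank.
The known cells in column 2 total 51, leaving 49 − 51 = -2 for the blank.
The known cells in row 3 total 32, leaving 49 − 32 = 17 for the blank.
The known cells in row 6 total 45, leaving 49 − 45 = 4 for the blank.

b = 4, m = 17, z = -2, n = -5, c = 18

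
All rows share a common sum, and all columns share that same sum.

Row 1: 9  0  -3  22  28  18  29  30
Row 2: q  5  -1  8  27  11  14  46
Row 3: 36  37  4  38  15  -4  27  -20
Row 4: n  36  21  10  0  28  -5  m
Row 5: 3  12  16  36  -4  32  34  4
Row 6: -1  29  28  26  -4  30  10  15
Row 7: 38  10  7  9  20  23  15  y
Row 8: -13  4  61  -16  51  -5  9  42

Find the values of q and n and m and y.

q = 23, n = 38, m = 5, y = 11

Rows 1 and 3 both sum to 133, so that's the common total.
The known cells in row 2 total 110, leaving 133 − 110 = 23 for the blank.
The known cells in row 7 total 122, leaving 133 − 122 = 11 for the blank.
The known cells in column 8 total 128, leaving 133 − 128 = 5 for the blank.
The known cells in row 4 total 95, leaving 133 − 95 = 38 for the blank.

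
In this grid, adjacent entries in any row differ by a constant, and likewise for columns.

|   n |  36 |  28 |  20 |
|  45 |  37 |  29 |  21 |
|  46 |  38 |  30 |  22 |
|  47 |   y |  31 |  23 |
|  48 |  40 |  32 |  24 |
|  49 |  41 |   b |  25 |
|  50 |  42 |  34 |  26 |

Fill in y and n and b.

y = 39, n = 44, b = 33

Along each row the entries change by -8 per step; down each column they change by 1.
Row 4: from 47 at column 1, stepping by -8 to column 2 gives 39.
Row 1: from 36 at column 2, stepping by -8 to column 1 gives 44.
Row 6: from 49 at column 1, stepping by -8 to column 3 gives 33.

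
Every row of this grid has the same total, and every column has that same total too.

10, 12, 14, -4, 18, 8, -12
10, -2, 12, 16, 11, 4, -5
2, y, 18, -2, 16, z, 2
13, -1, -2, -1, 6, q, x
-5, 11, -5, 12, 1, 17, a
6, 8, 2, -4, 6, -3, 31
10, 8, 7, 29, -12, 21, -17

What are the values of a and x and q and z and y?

a = 15, x = 32, q = -1, z = 0, y = 10

Rows 1 and 2 both sum to 46, so that's the common total.
Column 2: 12 − 2 − 1 + 11 + 8 + 8 = 36, so its missing entry is 46 − 36 = 10.
Row 5: -5 + 11 − 5 + 12 + 1 + 17 = 31, so its missing entry is 46 − 31 = 15.
Column 7: -12 − 5 + 2 + 15 + 31 − 17 = 14, so its missing entry is 46 − 14 = 32.
Row 3: 2 + 10 + 18 − 2 + 16 + 2 = 46, so its missing entry is 46 − 46 = 0.
Row 4: 13 − 1 − 2 − 1 + 6 + 32 = 47, so its missing entry is 46 − 47 = -1.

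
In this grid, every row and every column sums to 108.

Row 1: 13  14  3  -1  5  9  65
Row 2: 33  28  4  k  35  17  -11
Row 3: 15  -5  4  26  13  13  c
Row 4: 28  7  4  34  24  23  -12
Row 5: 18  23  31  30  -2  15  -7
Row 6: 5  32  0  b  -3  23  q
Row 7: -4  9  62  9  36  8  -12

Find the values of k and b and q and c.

Row 2: 33 + 28 + 4 + 35 + 17 − 11 = 106, so its missing entry is 108 − 106 = 2.
Column 4: -1 + 2 + 26 + 34 + 30 + 9 = 100, so its missing entry is 108 − 100 = 8.
Row 6: 5 + 32 + 0 + 8 − 3 + 23 = 65, so its missing entry is 108 − 65 = 43.
Row 3: 15 − 5 + 4 + 26 + 13 + 13 = 66, so its missing entry is 108 − 66 = 42.

k = 2, b = 8, q = 43, c = 42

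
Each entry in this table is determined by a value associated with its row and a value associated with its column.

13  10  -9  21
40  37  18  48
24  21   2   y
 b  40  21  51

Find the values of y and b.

y = 32, b = 43

The difference between any two rows is the same in every column — this is an addition table with the headers hidden.
Row 3 minus row 1 is 2 − (-9) = 11, so its entry in column 4 is 21 + 11 = 32.
Row 4 minus row 1 is 21 − (-9) = 30, so its entry in column 1 is 13 + 30 = 43.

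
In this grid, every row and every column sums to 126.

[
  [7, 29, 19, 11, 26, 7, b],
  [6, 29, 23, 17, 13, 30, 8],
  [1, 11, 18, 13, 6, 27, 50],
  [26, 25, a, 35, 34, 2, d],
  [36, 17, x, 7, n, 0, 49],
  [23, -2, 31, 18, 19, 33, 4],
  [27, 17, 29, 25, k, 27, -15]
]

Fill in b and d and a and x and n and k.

Row 7: 27 + 17 + 29 + 25 + 27 − 15 = 110, so its missing entry is 126 − 110 = 16.
Column 5: 26 + 13 + 6 + 34 + 19 + 16 = 114, so its missing entry is 126 − 114 = 12.
Row 5: 36 + 17 + 7 + 12 + 0 + 49 = 121, so its missing entry is 126 − 121 = 5.
Row 1: 7 + 29 + 19 + 11 + 26 + 7 = 99, so its missing entry is 126 − 99 = 27.
Column 7: 27 + 8 + 50 + 49 + 4 − 15 = 123, so its missing entry is 126 − 123 = 3.
Row 4: 26 + 25 + 35 + 34 + 2 + 3 = 125, so its missing entry is 126 − 125 = 1.

b = 27, d = 3, a = 1, x = 5, n = 12, k = 16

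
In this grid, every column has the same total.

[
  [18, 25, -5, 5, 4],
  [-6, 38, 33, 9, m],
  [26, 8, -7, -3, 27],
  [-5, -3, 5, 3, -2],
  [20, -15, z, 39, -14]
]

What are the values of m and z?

Columns 2 and 4 both add up to 53, so every column sums to 53.
Column 5: 4 + 27 − 2 − 14 = 15, so the missing entry is 53 − 15 = 38.
Column 3: -5 + 33 − 7 + 5 = 26, so the missing entry is 53 − 26 = 27.

m = 38, z = 27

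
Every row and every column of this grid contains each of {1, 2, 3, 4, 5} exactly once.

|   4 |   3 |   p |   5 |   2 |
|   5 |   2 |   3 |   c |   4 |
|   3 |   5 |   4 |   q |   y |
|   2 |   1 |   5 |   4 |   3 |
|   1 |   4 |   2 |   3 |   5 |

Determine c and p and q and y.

c = 1, p = 1, q = 2, y = 1

Cell (3,5): column 5 already has {2, 3, 4, 5} → 1.
Cell (3,4): row 3 already has {1, 3, 4, 5} → 2.
For row 2, column 4: row 2 already has {2, 3, 4, 5}; that leaves 1.
Cell (1,3): row 1 already has {2, 3, 4, 5} → 1.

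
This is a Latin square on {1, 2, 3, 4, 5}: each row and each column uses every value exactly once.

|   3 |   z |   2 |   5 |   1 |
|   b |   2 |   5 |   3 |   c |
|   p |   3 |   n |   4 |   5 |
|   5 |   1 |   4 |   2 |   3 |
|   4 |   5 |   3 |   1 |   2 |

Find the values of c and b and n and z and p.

c = 4, b = 1, n = 1, z = 4, p = 2

Cell (1,2): row 1 already has {1, 2, 3, 5} → 4.
At (row 2, col 5): column 5 already has {1, 2, 3, 5}, so the value is 4.
For row 3, column 3: column 3 already has {2, 3, 4, 5}; that leaves 1.
Cell (3,1): row 3 already has {1, 3, 4, 5} → 2.
For row 2, column 1: row 2 already has {2, 3, 4, 5}; that leaves 1.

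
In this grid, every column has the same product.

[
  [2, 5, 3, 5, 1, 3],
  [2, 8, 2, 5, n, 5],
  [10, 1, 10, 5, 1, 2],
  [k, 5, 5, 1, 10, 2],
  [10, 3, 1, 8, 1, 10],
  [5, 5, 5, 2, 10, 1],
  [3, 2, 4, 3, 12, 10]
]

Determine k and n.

Columns 2 and 4 each multiply to 6000, so every column has product 6000.
Column 1: 2×2×10×10×5×3 = 6000, so the missing entry is 6000 ÷ 6000 = 1.
Column 5: 1×1×10×1×10×12 = 1200, so the missing entry is 6000 ÷ 1200 = 5.

k = 1, n = 5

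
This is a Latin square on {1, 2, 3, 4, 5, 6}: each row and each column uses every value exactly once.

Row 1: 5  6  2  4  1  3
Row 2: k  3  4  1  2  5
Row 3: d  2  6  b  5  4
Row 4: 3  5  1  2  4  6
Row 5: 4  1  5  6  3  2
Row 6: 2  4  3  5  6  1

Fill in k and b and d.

Cell (3,4): column 4 already has {1, 2, 4, 5, 6} → 3.
At (row 2, col 1): row 2 already has {1, 2, 3, 4, 5}, so the value is 6.
For row 3, column 1: row 3 already has {2, 3, 4, 5, 6}; that leaves 1.

k = 6, b = 3, d = 1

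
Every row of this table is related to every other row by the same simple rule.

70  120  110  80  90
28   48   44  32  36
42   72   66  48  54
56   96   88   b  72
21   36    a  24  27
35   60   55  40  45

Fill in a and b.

a = 33, b = 64

Each row is a constant multiple of every other row — this is a multiplication table with the headers hidden.
Row 5 is 36/120 = 3/10 times row 1, so its entry in column 3 is 110 × 3/10 = 33.
Row 4 is 96/120 = 4/5 times row 1, so its entry in column 4 is 80 × 4/5 = 64.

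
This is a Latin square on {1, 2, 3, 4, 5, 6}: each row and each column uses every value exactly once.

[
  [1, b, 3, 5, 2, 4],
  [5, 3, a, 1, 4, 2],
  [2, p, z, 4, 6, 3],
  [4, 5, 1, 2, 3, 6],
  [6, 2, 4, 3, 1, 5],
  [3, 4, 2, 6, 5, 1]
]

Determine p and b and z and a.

For row 1, column 2: row 1 already has {1, 2, 3, 4, 5}; that leaves 6.
Cell (2,3): row 2 already has {1, 2, 3, 4, 5} → 6.
At (row 3, col 2): column 2 already has {2, 3, 4, 5, 6}, so the value is 1.
Cell (3,3): row 3 already has {1, 2, 3, 4, 6} → 5.

p = 1, b = 6, z = 5, a = 6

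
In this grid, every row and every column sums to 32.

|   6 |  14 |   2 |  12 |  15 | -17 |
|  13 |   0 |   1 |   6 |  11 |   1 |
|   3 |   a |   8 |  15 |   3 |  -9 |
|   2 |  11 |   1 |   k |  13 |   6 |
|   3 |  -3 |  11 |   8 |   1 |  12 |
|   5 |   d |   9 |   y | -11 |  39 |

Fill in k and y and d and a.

k = -1, y = -8, d = -2, a = 12

The known cells in row 4 total 33, leaving 32 − 33 = -1 for the blank.
The known cells in column 4 total 40, leaving 32 − 40 = -8 for the blank.
The known cells in row 3 total 20, leaving 32 − 20 = 12 for the blank.
The known cells in row 6 total 34, leaving 32 − 34 = -2 for the blank.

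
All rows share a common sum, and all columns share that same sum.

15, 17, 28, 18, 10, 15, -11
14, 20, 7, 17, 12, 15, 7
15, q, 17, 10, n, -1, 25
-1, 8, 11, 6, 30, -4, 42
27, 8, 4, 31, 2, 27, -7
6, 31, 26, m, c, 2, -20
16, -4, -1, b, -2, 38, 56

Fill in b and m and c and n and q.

b = -11, m = 21, c = 26, n = 14, q = 12

Rows 1 and 2 both sum to 92, so that's the common total.
Column 2: 17 + 20 + 8 + 8 + 31 − 4 = 80, so its missing entry is 92 − 80 = 12.
Row 3: 15 + 12 + 17 + 10 − 1 + 25 = 78, so its missing entry is 92 − 78 = 14.
Column 5: 10 + 12 + 14 + 30 + 2 − 2 = 66, so its missing entry is 92 − 66 = 26.
Row 6: 6 + 31 + 26 + 26 + 2 − 20 = 71, so its missing entry is 92 − 71 = 21.
Row 7: 16 − 4 − 1 − 2 + 38 + 56 = 103, so its missing entry is 92 − 103 = -11.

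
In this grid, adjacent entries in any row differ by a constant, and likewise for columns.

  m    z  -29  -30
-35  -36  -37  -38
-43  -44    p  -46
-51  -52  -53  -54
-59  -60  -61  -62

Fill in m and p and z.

m = -27, p = -45, z = -28

Along each row the entries change by -1 per step; down each column they change by -8.
Row 1: from -29 at column 3, stepping by -1 to column 1 gives -27.
Row 3: from -43 at column 1, stepping by -1 to column 3 gives -45.
Row 1: from -29 at column 3, stepping by -1 to column 2 gives -28.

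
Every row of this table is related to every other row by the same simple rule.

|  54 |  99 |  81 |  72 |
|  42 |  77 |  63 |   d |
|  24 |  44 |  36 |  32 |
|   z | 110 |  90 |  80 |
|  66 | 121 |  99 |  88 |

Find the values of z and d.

Each row is a constant multiple of every other row — this is a multiplication table with the headers hidden.
Row 4 is 110/99 = 10/9 times row 1, so its entry in column 1 is 54 × 10/9 = 60.
Row 2 is 77/99 = 7/9 times row 1, so its entry in column 4 is 72 × 7/9 = 56.

z = 60, d = 56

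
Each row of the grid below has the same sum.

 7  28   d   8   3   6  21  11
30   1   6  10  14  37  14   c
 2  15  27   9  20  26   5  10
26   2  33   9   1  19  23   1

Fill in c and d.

c = 2, d = 30

The complete rows each total 114.
Row 2 is missing 114 − 112 = 2 (since 30 + 1 + 6 + 10 + 14 + 37 + 14 = 112).
Row 1 is missing 114 − 84 = 30 (since 7 + 28 + 8 + 3 + 6 + 21 + 11 = 84).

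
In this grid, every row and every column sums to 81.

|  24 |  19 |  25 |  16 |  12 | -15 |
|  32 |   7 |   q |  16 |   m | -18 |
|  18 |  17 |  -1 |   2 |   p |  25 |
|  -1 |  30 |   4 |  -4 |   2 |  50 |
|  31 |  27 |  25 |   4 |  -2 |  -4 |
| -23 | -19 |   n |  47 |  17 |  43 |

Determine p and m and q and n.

p = 20, m = 32, q = 12, n = 16

Row 3 has 18 + 17 − 1 + 2 + 25 = 61; the blank must be 81 − 61 = 20.
Column 5 has 12 + 20 + 2 − 2 + 17 = 49; the blank must be 81 − 49 = 32.
Row 2 has 32 + 7 + 16 + 32 − 18 = 69; the blank must be 81 − 69 = 12.
Row 6 has -23 − 19 + 47 + 17 + 43 = 65; the blank must be 81 − 65 = 16.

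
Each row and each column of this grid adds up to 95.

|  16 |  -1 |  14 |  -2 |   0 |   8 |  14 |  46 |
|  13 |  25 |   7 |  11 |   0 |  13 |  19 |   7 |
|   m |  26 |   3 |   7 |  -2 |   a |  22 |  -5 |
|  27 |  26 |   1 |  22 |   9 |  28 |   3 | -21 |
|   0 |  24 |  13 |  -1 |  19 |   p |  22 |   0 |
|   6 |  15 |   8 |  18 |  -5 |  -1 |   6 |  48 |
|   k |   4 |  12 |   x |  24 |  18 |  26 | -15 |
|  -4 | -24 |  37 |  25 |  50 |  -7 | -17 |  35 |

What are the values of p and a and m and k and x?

p = 18, a = 18, m = 26, k = 11, x = 15

Row 5 has 0 + 24 + 13 − 1 + 19 + 22 + 0 = 77; the blank must be 95 − 77 = 18.
Column 6 has 8 + 13 + 28 + 18 − 1 + 18 − 7 = 77; the blank must be 95 − 77 = 18.
Row 3 has 26 + 3 + 7 − 2 + 18 + 22 − 5 = 69; the blank must be 95 − 69 = 26.
Column 1 has 16 + 13 + 26 + 27 + 0 + 6 − 4 = 84; the blank must be 95 − 84 = 11.
Row 7 has 11 + 4 + 12 + 24 + 18 + 26 − 15 = 80; the blank must be 95 − 80 = 15.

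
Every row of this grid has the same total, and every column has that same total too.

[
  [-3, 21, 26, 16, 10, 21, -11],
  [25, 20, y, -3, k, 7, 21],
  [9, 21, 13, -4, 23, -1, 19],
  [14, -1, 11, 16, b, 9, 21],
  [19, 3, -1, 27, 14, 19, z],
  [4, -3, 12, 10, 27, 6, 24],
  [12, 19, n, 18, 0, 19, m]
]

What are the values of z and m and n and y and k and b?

z = -1, m = 7, n = 5, y = 14, k = -4, b = 10

Rows 1 and 3 both sum to 80, so that's the common total.
The known cells in row 4 total 70, leaving 80 − 70 = 10 for the blank.
The known cells in row 5 total 81, leaving 80 − 81 = -1 for the blank.
The known cells in column 5 total 84, leaving 80 − 84 = -4 for the blank.
The known cells in row 2 total 66, leaving 80 − 66 = 14 for the blank.
The known cells in column 3 total 75, leaving 80 − 75 = 5 for the blank.
The known cells in row 7 total 73, leaving 80 − 73 = 7 for the blank.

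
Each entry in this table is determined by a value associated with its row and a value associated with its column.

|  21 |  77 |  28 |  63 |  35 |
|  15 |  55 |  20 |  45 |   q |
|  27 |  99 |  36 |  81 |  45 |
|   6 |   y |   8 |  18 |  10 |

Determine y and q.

Each row is a constant multiple of every other row — this is a multiplication table with the headers hidden.
Row 4 is 8/28 = 2/7 times row 1, so its entry in column 2 is 77 × 2/7 = 22.
Row 2 is 20/28 = 5/7 times row 1, so its entry in column 5 is 35 × 5/7 = 25.

y = 22, q = 25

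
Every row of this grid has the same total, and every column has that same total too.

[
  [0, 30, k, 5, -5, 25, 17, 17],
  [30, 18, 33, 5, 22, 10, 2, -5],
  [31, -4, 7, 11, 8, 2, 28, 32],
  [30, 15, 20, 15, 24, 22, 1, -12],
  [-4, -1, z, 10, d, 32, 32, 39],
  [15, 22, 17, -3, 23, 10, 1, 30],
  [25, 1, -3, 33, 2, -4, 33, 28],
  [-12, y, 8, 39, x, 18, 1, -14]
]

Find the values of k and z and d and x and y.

Rows 2 and 3 both sum to 115, so that's the common total.
The known cells in column 2 total 81, leaving 115 − 81 = 34 for the blank.
The known cells in row 8 total 74, leaving 115 − 74 = 41 for the blank.
The known cells in column 5 total 115, leaving 115 − 115 = 0 for the blank.
The known cells in row 5 total 108, leaving 115 − 108 = 7 for the blank.
The known cells in row 1 total 89, leaving 115 − 89 = 26 for the blank.

k = 26, z = 7, d = 0, x = 41, y = 34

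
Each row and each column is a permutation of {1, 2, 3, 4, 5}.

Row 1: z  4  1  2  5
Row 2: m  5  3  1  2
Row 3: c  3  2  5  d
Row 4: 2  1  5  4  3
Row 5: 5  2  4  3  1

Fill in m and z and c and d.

For row 2, column 1: row 2 already has {1, 2, 3, 5}; that leaves 4.
At (row 3, col 5): column 5 already has {1, 2, 3, 5}, so the value is 4.
For row 3, column 1: row 3 already has {2, 3, 4, 5}; that leaves 1.
Cell (1,1): row 1 already has {1, 2, 4, 5} → 3.

m = 4, z = 3, c = 1, d = 4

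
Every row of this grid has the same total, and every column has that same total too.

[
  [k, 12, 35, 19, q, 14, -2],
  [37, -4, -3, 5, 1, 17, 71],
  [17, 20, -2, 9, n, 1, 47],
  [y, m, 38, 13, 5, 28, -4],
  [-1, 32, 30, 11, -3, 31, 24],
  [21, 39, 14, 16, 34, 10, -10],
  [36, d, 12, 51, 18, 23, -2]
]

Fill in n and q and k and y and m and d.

n = 32, q = 37, k = 9, y = 5, m = 39, d = -14

Rows 2 and 5 both sum to 124, so that's the common total.
The known cells in row 3 total 92, leaving 124 − 92 = 32 for the blank.
The known cells in column 5 total 87, leaving 124 − 87 = 37 for the blank.
The known cells in row 1 total 115, leaving 124 − 115 = 9 for the blank.
The known cells in row 7 total 138, leaving 124 − 138 = -14 for the blank.
The known cells in column 2 total 85, leaving 124 − 85 = 39 for the blank.
The known cells in row 4 total 119, leaving 124 − 119 = 5 for the blank.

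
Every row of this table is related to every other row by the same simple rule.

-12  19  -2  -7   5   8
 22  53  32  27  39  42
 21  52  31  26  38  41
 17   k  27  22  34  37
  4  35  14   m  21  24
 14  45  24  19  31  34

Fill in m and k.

m = 9, k = 48

The difference between any two rows is the same in every column — this is an addition table with the headers hidden.
Row 5 minus row 1 is 21 − 5 = 16, so its entry in column 4 is -7 + 16 = 9.
Row 4 minus row 1 is 34 − 5 = 29, so its entry in column 2 is 19 + 29 = 48.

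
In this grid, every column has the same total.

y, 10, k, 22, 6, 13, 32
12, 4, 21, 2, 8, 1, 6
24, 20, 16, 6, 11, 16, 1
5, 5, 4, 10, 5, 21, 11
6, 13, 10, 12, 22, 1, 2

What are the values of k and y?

k = 1, y = 5

The complete columns each total 52.
Column 3 is missing 52 − 51 = 1 (since 21 + 16 + 4 + 10 = 51).
Column 1 is missing 52 − 47 = 5 (since 12 + 24 + 5 + 6 = 47).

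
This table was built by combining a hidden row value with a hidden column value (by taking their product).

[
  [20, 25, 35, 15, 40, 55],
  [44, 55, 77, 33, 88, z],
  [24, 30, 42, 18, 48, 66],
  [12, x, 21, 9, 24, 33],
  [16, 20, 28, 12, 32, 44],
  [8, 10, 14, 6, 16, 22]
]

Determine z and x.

z = 121, x = 15

Each row is a constant multiple of every other row — this is a multiplication table with the headers hidden.
Row 2 is 44/20 = 11/5 times row 1, so its entry in column 6 is 55 × 11/5 = 121.
Row 4 is 12/20 = 3/5 times row 1, so its entry in column 2 is 25 × 3/5 = 15.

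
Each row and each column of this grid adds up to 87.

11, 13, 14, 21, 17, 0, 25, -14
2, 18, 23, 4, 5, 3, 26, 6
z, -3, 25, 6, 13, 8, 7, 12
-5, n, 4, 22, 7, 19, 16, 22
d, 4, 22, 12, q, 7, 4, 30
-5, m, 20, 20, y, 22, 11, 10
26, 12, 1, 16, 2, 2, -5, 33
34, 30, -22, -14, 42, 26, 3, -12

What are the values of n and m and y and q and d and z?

n = 2, m = 11, y = -2, q = 3, d = 5, z = 19

The known cells in row 4 total 85, leaving 87 − 85 = 2 for the blank.
The known cells in row 3 total 68, leaving 87 − 68 = 19 for the blank.
The known cells in column 1 total 82, leaving 87 − 82 = 5 for the blank.
The known cells in row 5 total 84, leaving 87 − 84 = 3 for the blank.
The known cells in column 5 total 89, leaving 87 − 89 = -2 for the blank.
The known cells in row 6 total 76, leaving 87 − 76 = 11 for the blank.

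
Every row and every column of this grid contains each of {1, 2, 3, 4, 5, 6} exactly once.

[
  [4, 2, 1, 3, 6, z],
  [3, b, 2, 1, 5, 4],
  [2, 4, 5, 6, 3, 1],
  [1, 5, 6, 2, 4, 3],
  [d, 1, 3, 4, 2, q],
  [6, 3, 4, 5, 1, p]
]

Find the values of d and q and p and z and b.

At (row 6, col 6): row 6 already has {1, 3, 4, 5, 6}, so the value is 2.
For row 5, column 1: column 1 already has {1, 2, 3, 4, 6}; that leaves 5.
For row 2, column 2: row 2 already has {1, 2, 3, 4, 5}; that leaves 6.
At (row 5, col 6): row 5 already has {1, 2, 3, 4, 5}, so the value is 6.
Cell (1,6): row 1 already has {1, 2, 3, 4, 6} → 5.

d = 5, q = 6, p = 2, z = 5, b = 6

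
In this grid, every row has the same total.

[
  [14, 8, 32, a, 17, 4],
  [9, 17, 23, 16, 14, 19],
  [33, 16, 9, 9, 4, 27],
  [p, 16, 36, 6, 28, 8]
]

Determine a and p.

Rows 2 and 3 both add up to 98, so every row sums to 98.
Row 1: 14 + 8 + 32 + 17 + 4 = 75, so the missing entry is 98 − 75 = 23.
Row 4: 16 + 36 + 6 + 28 + 8 = 94, so the missing entry is 98 − 94 = 4.

a = 23, p = 4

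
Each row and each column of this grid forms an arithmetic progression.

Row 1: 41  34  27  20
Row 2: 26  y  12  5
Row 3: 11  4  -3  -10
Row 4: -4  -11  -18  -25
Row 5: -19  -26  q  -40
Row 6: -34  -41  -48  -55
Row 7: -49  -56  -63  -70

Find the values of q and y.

Along each row the entries change by -7 per step; down each column they change by -15.
Row 5: from -19 at column 1, stepping by -7 to column 3 gives -33.
Row 2: from 26 at column 1, stepping by -7 to column 2 gives 19.

q = -33, y = 19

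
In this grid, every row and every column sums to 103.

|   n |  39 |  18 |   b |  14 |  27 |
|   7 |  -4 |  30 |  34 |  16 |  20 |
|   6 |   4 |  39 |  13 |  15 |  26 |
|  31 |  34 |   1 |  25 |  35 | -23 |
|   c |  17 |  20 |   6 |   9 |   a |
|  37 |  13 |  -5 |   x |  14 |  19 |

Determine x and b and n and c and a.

x = 25, b = 0, n = 5, c = 17, a = 34

Column 6: 27 + 20 + 26 − 23 + 19 = 69, so its missing entry is 103 − 69 = 34.
Row 5: 17 + 20 + 6 + 9 + 34 = 86, so its missing entry is 103 − 86 = 17.
Column 1: 7 + 6 + 31 + 17 + 37 = 98, so its missing entry is 103 − 98 = 5.
Row 1: 5 + 39 + 18 + 14 + 27 = 103, so its missing entry is 103 − 103 = 0.
Row 6: 37 + 13 − 5 + 14 + 19 = 78, so its missing entry is 103 − 78 = 25.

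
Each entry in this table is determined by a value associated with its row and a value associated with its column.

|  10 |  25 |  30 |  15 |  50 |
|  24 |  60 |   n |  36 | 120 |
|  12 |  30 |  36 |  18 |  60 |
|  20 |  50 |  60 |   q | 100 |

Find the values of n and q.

n = 72, q = 30

Each row is a constant multiple of every other row — this is a multiplication table with the headers hidden.
Row 2 is 24/10 = 12/5 times row 1, so its entry in column 3 is 30 × 12/5 = 72.
Row 4 is 20/10 = 2/1 times row 1, so its entry in column 4 is 15 × 2/1 = 30.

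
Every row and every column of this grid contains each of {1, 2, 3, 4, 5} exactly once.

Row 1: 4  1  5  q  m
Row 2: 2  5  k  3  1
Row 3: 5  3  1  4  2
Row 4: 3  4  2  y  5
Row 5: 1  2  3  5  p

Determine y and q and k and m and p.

y = 1, q = 2, k = 4, m = 3, p = 4

At (row 5, col 5): row 5 already has {1, 2, 3, 5}, so the value is 4.
At (row 2, col 3): row 2 already has {1, 2, 3, 5}, so the value is 4.
At (row 1, col 5): column 5 already has {1, 2, 4, 5}, so the value is 3.
Cell (1,4): row 1 already has {1, 3, 4, 5} → 2.
Cell (4,4): row 4 already has {2, 3, 4, 5} → 1.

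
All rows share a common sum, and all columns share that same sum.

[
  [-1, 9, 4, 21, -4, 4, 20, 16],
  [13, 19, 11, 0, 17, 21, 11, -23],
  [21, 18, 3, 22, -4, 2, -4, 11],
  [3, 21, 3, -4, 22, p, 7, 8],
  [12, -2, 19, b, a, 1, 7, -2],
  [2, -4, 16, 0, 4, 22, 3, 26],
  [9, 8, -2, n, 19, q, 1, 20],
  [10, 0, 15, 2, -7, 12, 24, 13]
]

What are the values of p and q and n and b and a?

p = 9, q = -2, n = 16, b = 12, a = 22

Rows 1 and 2 both sum to 69, so that's the common total.
Column 5: -4 + 17 − 4 + 22 + 4 + 19 − 7 = 47, so its missing entry is 69 − 47 = 22.
Row 5: 12 − 2 + 19 + 22 + 1 + 7 − 2 = 57, so its missing entry is 69 − 57 = 12.
Column 4: 21 + 0 + 22 − 4 + 12 + 0 + 2 = 53, so its missing entry is 69 − 53 = 16.
Row 7: 9 + 8 − 2 + 16 + 19 + 1 + 20 = 71, so its missing entry is 69 − 71 = -2.
Row 4: 3 + 21 + 3 − 4 + 22 + 7 + 8 = 60, so its missing entry is 69 − 60 = 9.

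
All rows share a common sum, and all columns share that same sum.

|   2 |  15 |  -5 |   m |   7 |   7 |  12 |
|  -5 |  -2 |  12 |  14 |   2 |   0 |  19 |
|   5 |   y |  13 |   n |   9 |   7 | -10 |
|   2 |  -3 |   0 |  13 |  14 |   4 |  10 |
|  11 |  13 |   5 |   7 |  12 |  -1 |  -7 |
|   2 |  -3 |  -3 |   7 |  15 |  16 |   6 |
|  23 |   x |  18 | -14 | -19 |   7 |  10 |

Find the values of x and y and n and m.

Rows 2 and 4 both sum to 40, so that's the common total.
The known cells in row 7 total 25, leaving 40 − 25 = 15 for the blank.
The known cells in row 1 total 38, leaving 40 − 38 = 2 for the blank.
The known cells in column 4 total 29, leaving 40 − 29 = 11 for the blank.
The known cells in row 3 total 35, leaving 40 − 35 = 5 for the blank.

x = 15, y = 5, n = 11, m = 2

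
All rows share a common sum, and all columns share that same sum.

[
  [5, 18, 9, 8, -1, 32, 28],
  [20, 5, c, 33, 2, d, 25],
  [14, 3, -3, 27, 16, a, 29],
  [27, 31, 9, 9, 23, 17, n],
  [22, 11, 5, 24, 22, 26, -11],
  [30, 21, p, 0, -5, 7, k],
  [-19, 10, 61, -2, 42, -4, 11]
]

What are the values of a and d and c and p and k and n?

a = 13, d = 8, c = 6, p = 12, k = 34, n = -17

Rows 1 and 5 both sum to 99, so that's the common total.
The known cells in row 4 total 116, leaving 99 − 116 = -17 for the blank.
The known cells in column 7 total 65, leaving 99 − 65 = 34 for the blank.
The known cells in row 3 total 86, leaving 99 − 86 = 13 for the blank.
The known cells in column 6 total 91, leaving 99 − 91 = 8 for the blank.
The known cells in row 2 total 93, leaving 99 − 93 = 6 for the blank.
The known cells in row 6 total 87, leaving 99 − 87 = 12 for the blank.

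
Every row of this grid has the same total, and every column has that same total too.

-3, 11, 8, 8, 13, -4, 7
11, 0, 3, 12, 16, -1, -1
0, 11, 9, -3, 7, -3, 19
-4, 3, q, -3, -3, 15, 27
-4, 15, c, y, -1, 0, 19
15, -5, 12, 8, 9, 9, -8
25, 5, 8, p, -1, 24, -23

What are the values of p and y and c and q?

Rows 1 and 2 both sum to 40, so that's the common total.
Row 4: -4 + 3 − 3 − 3 + 15 + 27 = 35, so its missing entry is 40 − 35 = 5.
Row 7: 25 + 5 + 8 − 1 + 24 − 23 = 38, so its missing entry is 40 − 38 = 2.
Column 3: 8 + 3 + 9 + 5 + 12 + 8 = 45, so its missing entry is 40 − 45 = -5.
Row 5: -4 + 15 − 5 − 1 + 0 + 19 = 24, so its missing entry is 40 − 24 = 16.

p = 2, y = 16, c = -5, q = 5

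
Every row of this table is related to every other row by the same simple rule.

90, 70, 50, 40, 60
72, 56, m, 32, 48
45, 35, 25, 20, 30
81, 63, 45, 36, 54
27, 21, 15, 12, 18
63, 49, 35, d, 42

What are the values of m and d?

Each row is a constant multiple of every other row — this is a multiplication table with the headers hidden.
Row 2 is 48/60 = 4/5 times row 1, so its entry in column 3 is 50 × 4/5 = 40.
Row 6 is 42/60 = 7/10 times row 1, so its entry in column 4 is 40 × 7/10 = 28.

m = 40, d = 28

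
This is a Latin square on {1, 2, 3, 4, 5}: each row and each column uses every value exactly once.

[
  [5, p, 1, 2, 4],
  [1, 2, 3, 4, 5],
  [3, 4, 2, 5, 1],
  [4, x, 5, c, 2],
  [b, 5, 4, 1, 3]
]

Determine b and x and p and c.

b = 2, x = 1, p = 3, c = 3

For row 1, column 2: row 1 already has {1, 2, 4, 5}; that leaves 3.
For row 5, column 1: row 5 already has {1, 3, 4, 5}; that leaves 2.
For row 4, column 4: column 4 already has {1, 2, 4, 5}; that leaves 3.
For row 4, column 2: row 4 already has {2, 3, 4, 5}; that leaves 1.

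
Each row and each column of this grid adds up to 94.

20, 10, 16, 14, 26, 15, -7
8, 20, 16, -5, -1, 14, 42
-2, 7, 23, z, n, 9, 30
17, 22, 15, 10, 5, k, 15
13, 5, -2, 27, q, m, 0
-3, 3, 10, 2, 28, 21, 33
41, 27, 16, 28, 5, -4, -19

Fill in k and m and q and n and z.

k = 10, m = 29, q = 22, n = 9, z = 18

The known cells in column 4 total 76, leaving 94 − 76 = 18 for the blank.
The known cells in row 3 total 85, leaving 94 − 85 = 9 for the blank.
The known cells in column 5 total 72, leaving 94 − 72 = 22 for the blank.
The known cells in row 5 total 65, leaving 94 − 65 = 29 for the blank.
The known cells in row 4 total 84, leaving 94 − 84 = 10 for the blank.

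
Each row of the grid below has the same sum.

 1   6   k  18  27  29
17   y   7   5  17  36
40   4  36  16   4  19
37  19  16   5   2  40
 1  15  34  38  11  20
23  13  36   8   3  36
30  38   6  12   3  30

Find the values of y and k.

y = 37, k = 38

Row 4 sums to 119 and so does row 6; that's the common total.
In row 2 the known cells total 82, leaving 119 − 82 = 37.
In row 1 the known cells total 81, leaving 119 − 81 = 38.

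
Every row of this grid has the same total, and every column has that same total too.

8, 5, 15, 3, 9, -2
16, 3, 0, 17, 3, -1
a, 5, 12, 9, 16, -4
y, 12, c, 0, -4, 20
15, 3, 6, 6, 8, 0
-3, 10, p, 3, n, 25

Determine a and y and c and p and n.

Rows 1 and 2 both sum to 38, so that's the common total.
Column 5: 9 + 3 + 16 − 4 + 8 = 32, so its missing entry is 38 − 32 = 6.
Row 3: 5 + 12 + 9 + 16 − 4 = 38, so its missing entry is 38 − 38 = 0.
Column 1: 8 + 16 + 0 + 15 − 3 = 36, so its missing entry is 38 − 36 = 2.
Row 4: 2 + 12 + 0 − 4 + 20 = 30, so its missing entry is 38 − 30 = 8.
Row 6: -3 + 10 + 3 + 6 + 25 = 41, so its missing entry is 38 − 41 = -3.

a = 0, y = 2, c = 8, p = -3, n = 6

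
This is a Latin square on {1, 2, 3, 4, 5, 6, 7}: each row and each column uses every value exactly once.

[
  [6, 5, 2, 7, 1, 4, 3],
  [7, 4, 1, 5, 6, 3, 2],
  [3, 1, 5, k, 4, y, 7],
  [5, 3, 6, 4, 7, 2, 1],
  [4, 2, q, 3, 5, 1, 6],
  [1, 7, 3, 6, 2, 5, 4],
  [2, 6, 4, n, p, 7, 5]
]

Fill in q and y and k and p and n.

q = 7, y = 6, k = 2, p = 3, n = 1

Cell (7,5): column 5 already has {1, 2, 4, 5, 6, 7} → 3.
At (row 5, col 3): row 5 already has {1, 2, 3, 4, 5, 6}, so the value is 7.
Cell (3,6): column 6 already has {1, 2, 3, 4, 5, 7} → 6.
For row 3, column 4: row 3 already has {1, 3, 4, 5, 6, 7}; that leaves 2.
Cell (7,4): row 7 already has {2, 3, 4, 5, 6, 7} → 1.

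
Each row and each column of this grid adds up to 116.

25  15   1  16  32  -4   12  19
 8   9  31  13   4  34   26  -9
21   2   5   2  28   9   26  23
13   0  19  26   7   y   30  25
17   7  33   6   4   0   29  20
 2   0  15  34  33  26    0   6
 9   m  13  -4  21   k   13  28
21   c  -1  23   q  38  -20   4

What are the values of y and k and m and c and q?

The known cells in column 5 total 129, leaving 116 − 129 = -13 for the blank.
The known cells in row 8 total 52, leaving 116 − 52 = 64 for the blank.
The known cells in column 2 total 97, leaving 116 − 97 = 19 for the blank.
The known cells in row 7 total 99, leaving 116 − 99 = 17 for the blank.
The known cells in row 4 total 120, leaving 116 − 120 = -4 for the blank.

y = -4, k = 17, m = 19, c = 64, q = -13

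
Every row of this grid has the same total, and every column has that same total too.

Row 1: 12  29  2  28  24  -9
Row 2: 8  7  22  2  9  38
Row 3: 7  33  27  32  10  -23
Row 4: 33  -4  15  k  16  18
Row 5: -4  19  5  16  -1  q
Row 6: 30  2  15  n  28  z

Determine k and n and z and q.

k = 8, n = 0, z = 11, q = 51

Rows 1 and 2 both sum to 86, so that's the common total.
Row 5 has -4 + 19 + 5 + 16 − 1 = 35; the blank must be 86 − 35 = 51.
Row 4 has 33 − 4 + 15 + 16 + 18 = 78; the blank must be 86 − 78 = 8.
Column 4 has 28 + 2 + 32 + 8 + 16 = 86; the blank must be 86 − 86 = 0.
Row 6 has 30 + 2 + 15 + 0 + 28 = 75; the blank must be 86 − 75 = 11.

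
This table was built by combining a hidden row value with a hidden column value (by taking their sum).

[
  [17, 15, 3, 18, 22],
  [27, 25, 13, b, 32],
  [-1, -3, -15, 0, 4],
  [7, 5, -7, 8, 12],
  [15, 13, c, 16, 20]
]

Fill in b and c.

b = 28, c = 1

The difference between any two rows is the same in every column — this is an addition table with the headers hidden.
Row 2 minus row 1 is 32 − 22 = 10, so its entry in column 4 is 18 + 10 = 28.
Row 5 minus row 1 is 20 − 22 = -2, so its entry in column 3 is 3 + (-2) = 1.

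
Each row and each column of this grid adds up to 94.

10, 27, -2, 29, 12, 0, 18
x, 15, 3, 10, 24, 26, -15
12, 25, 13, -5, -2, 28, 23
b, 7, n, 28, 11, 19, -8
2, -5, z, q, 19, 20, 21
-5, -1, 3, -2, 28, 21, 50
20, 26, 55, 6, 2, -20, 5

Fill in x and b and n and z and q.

x = 31, b = 24, n = 13, z = 9, q = 28

Column 4: 29 + 10 − 5 + 28 − 2 + 6 = 66, so its missing entry is 94 − 66 = 28.
Row 5: 2 − 5 + 28 + 19 + 20 + 21 = 85, so its missing entry is 94 − 85 = 9.
Row 2: 15 + 3 + 10 + 24 + 26 − 15 = 63, so its missing entry is 94 − 63 = 31.
Column 1: 10 + 31 + 12 + 2 − 5 + 20 = 70, so its missing entry is 94 − 70 = 24.
Row 4: 24 + 7 + 28 + 11 + 19 − 8 = 81, so its missing entry is 94 − 81 = 13.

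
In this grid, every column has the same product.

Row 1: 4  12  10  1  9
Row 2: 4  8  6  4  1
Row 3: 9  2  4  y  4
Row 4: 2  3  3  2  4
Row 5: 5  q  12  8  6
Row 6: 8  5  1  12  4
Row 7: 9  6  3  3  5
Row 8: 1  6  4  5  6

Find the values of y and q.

Columns 1 and 3 each multiply to 103680, so every column has product 103680.
Column 4: 1×4×2×8×12×3×5 = 11520, so the missing entry is 103680 ÷ 11520 = 9.
Column 2: 12×8×2×3×5×6×6 = 103680, so the missing entry is 103680 ÷ 103680 = 1.

y = 9, q = 1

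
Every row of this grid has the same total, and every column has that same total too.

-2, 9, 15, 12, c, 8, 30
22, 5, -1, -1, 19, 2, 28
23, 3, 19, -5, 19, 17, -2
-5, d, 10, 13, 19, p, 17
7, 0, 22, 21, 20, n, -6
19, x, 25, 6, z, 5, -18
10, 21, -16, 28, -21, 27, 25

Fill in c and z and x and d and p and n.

Rows 2 and 3 both sum to 74, so that's the common total.
Row 1: -2 + 9 + 15 + 12 + 8 + 30 = 72, so its missing entry is 74 − 72 = 2.
Column 5: 2 + 19 + 19 + 19 + 20 − 21 = 58, so its missing entry is 74 − 58 = 16.
Row 6: 19 + 25 + 6 + 16 + 5 − 18 = 53, so its missing entry is 74 − 53 = 21.
Column 2: 9 + 5 + 3 + 0 + 21 + 21 = 59, so its missing entry is 74 − 59 = 15.
Row 5: 7 + 0 + 22 + 21 + 20 − 6 = 64, so its missing entry is 74 − 64 = 10.
Row 4: -5 + 15 + 10 + 13 + 19 + 17 = 69, so its missing entry is 74 − 69 = 5.

c = 2, z = 16, x = 21, d = 15, p = 5, n = 10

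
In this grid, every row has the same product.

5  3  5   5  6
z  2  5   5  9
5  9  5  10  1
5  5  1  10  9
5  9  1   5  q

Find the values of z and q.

z = 5, q = 10

Rows 1 and 4 each multiply to 2250, so every row has product 2250.
Row 2: 2×5×5×9 = 450, so the missing entry is 2250 ÷ 450 = 5.
Row 5: 5×9×1×5 = 225, so the missing entry is 2250 ÷ 225 = 10.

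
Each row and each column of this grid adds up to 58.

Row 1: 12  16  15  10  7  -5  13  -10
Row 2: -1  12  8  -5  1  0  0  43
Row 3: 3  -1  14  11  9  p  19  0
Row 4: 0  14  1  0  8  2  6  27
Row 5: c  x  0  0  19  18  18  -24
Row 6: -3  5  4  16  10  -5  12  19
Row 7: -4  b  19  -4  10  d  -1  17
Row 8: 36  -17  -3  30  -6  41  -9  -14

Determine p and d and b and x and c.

Column 1: 12 − 1 + 3 + 0 − 3 − 4 + 36 = 43, so its missing entry is 58 − 43 = 15.
Row 3: 3 − 1 + 14 + 11 + 9 + 19 + 0 = 55, so its missing entry is 58 − 55 = 3.
Column 6: -5 + 0 + 3 + 2 + 18 − 5 + 41 = 54, so its missing entry is 58 − 54 = 4.
Row 7: -4 + 19 − 4 + 10 + 4 − 1 + 17 = 41, so its missing entry is 58 − 41 = 17.
Row 5: 15 + 0 + 0 + 19 + 18 + 18 − 24 = 46, so its missing entry is 58 − 46 = 12.

p = 3, d = 4, b = 17, x = 12, c = 15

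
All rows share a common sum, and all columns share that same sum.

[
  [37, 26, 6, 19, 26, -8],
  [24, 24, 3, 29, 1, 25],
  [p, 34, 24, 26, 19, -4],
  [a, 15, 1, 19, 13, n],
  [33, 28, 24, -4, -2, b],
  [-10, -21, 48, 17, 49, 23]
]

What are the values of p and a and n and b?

p = 7, a = 15, n = 43, b = 27

Rows 1 and 2 both sum to 106, so that's the common total.
Row 5: 33 + 28 + 24 − 4 − 2 = 79, so its missing entry is 106 − 79 = 27.
Row 3: 34 + 24 + 26 + 19 − 4 = 99, so its missing entry is 106 − 99 = 7.
Column 6: -8 + 25 − 4 + 27 + 23 = 63, so its missing entry is 106 − 63 = 43.
Row 4: 15 + 1 + 19 + 13 + 43 = 91, so its missing entry is 106 − 91 = 15.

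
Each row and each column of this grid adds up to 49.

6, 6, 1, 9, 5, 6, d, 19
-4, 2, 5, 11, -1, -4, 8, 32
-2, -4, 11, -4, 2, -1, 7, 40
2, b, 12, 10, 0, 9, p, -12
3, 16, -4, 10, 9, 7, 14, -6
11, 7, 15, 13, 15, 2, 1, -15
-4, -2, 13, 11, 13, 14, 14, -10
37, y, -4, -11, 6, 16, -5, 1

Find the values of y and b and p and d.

The known cells in row 8 total 40, leaving 49 − 40 = 9 for the blank.
The known cells in column 2 total 34, leaving 49 − 34 = 15 for the blank.
The known cells in row 1 total 52, leaving 49 − 52 = -3 for the blank.
The known cells in row 4 total 36, leaving 49 − 36 = 13 for the blank.

y = 9, b = 15, p = 13, d = -3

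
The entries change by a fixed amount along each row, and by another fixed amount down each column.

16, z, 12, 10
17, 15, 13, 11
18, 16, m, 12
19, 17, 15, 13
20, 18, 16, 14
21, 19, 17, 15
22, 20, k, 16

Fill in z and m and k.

z = 14, m = 14, k = 18

Along each row the entries change by -2 per step; down each column they change by 1.
Row 1: from 16 at column 1, stepping by -2 to column 2 gives 14.
Row 3: from 18 at column 1, stepping by -2 to column 3 gives 14.
Row 7: from 22 at column 1, stepping by -2 to column 3 gives 18.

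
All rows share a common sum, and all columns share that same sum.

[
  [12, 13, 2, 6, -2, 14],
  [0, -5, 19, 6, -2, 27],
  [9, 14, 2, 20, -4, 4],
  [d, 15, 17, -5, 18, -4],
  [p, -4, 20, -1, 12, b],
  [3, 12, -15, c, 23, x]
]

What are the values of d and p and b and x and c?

Rows 1 and 2 both sum to 45, so that's the common total.
Row 4 has 15 + 17 − 5 + 18 − 4 = 41; the blank must be 45 − 41 = 4.
Column 1 has 12 + 0 + 9 + 4 + 3 = 28; the blank must be 45 − 28 = 17.
Row 5 has 17 − 4 + 20 − 1 + 12 = 44; the blank must be 45 − 44 = 1.
Column 6 has 14 + 27 + 4 − 4 + 1 = 42; the blank must be 45 − 42 = 3.
Row 6 has 3 + 12 − 15 + 23 + 3 = 26; the blank must be 45 − 26 = 19.

d = 4, p = 17, b = 1, x = 3, c = 19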